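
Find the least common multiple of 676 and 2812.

gcd first: 2812 = 4·676 + 108; 676 = 6·108 + 28; 108 = 3·28 + 24; 28 = 1·24 + 4; 24 = 6·4 + 0 → gcd = 4
lcm = 676·2812/gcd = 1900912/4 = 475228

475228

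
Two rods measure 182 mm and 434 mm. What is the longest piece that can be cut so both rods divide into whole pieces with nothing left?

14

Euclid: 434 = 2·182 + 70; 182 = 2·70 + 42; 70 = 1·42 + 28; 42 = 1·28 + 14; 28 = 2·14 + 0. Last nonzero remainder: 14.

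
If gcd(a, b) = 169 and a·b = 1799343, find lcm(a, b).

10647

For any two positive integers, gcd × lcm equals their product. Hence lcm = 1799343 / 169 = 10647.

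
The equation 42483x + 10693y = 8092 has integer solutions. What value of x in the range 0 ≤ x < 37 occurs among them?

9

Reduce mod 10693: 42483x ≡ 8092 (mod 10693). With g = gcd(42483, 10693) = 289 dividing 8092, divide through: 147x ≡ 28 (mod 37).
Since gcd(147, 37) = 1, x ≡ 28·(147)⁻¹ ≡ 9 (mod 37). Smallest non-negative: 9.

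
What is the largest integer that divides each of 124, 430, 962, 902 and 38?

124 = 2² · 31; 430 = 2 · 5 · 43; 962 = 2 · 13 · 37; 902 = 2 · 11 · 41; 38 = 2 · 19
gcd takes min exponent of each prime: 2 = 2

2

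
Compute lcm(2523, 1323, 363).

2523 = 3 · 29²; 1323 = 3³ · 7²; 363 = 3 · 11²
lcm takes max exponent of each prime: 3³ · 7² · 11² · 29² = 134629803

134629803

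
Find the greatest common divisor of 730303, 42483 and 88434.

289

gcd(730303, 42483): 730303 = 17·42483 + 8092; 42483 = 5·8092 + 2023; 8092 = 4·2023 + 0 → 2023
gcd(2023, 88434): 88434 = 43·2023 + 1445; 2023 = 1·1445 + 578; 1445 = 2·578 + 289; 578 = 2·289 + 0 → 289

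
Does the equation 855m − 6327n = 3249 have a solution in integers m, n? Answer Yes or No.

By Bézout, 855m − 6327n = 3249 has integer solutions iff gcd(855, 6327) | 3249.
Euclid: 6327 = 7·855 + 342; 855 = 2·342 + 171; 342 = 2·171 + 0. gcd = 171; 3249 mod 171 = 0. Yes.

Yes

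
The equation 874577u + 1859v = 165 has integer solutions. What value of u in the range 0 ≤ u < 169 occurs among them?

167

Euclid: 874577 = 470·1859 + 847; 1859 = 2·847 + 165; 847 = 5·165 + 22; 165 = 7·22 + 11; 22 = 2·11 + 0 → gcd = 11; 165 = 11·15.
Back-substitution yields 874577·(-79) + 1859·(37166) = 11, so one solution is u = -79·15 = -1185, v = 37166·15 = 557490.
Solutions in u differ by 1859/11 = 169; the one in [0, 169) is -1185 mod 169 = 167.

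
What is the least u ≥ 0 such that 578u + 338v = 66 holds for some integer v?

89

Euclid: 578 = 1·338 + 240; 338 = 1·240 + 98; 240 = 2·98 + 44; 98 = 2·44 + 10; 44 = 4·10 + 4; 10 = 2·4 + 2; 4 = 2·2 + 0 → gcd = 2; 66 = 2·33.
Back-substitution yields 578·(-69) + 338·(118) = 2, so one solution is u = -69·33 = -2277, v = 118·33 = 3894.
Solutions in u differ by 338/2 = 169; the one in [0, 169) is -2277 mod 169 = 89.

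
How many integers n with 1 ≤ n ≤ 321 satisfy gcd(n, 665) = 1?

665 = 5·7·19. Inclusion–exclusion on these primes:
321 − ⌊321/5⌋ − ⌊321/7⌋ − ⌊321/19⌋ + ⌊321/35⌋ + ⌊321/95⌋ + ⌊321/133⌋ − ⌊321/665⌋ = 210

210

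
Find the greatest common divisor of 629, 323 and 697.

gcd(629, 323): 629 = 1·323 + 306; 323 = 1·306 + 17; 306 = 18·17 + 0 → 17
gcd(17, 697): 697 = 41·17 + 0 → 17

17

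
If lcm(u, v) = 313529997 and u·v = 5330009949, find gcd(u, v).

gcd·lcm = product, so gcd = 5330009949/313529997 = 17.

17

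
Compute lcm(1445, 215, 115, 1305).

lcm(1445, 215) = 1445·215/gcd = 310675/5 = 62135
lcm(62135, 115) = 62135·115/gcd = 7145525/5 = 1429105
lcm(1429105, 1305) = 1429105·1305/gcd = 1864982025/5 = 372996405

372996405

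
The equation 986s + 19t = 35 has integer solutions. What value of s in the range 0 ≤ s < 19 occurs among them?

Euclid: 986 = 51·19 + 17; 19 = 1·17 + 2; 17 = 8·2 + 1; 2 = 2·1 + 0 → gcd = 1; 35 = 1·35.
Back-substitution yields 986·(9) + 19·(-467) = 1, so one solution is s = 9·35 = 315, t = -467·35 = -16345.
Solutions in s differ by 19/1 = 19; the one in [0, 19) is 315 mod 19 = 11.

11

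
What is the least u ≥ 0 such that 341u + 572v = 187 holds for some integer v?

Reduce mod 572: 341u ≡ 187 (mod 572). With g = gcd(341, 572) = 11 dividing 187, divide through: 31u ≡ 17 (mod 52).
Since gcd(31, 52) = 1, u ≡ 17·(31)⁻¹ ≡ 19 (mod 52). Smallest non-negative: 19.

19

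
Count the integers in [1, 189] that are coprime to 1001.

136

1001 = 7·11·13. Inclusion–exclusion on these primes:
189 − ⌊189/7⌋ − ⌊189/11⌋ − ⌊189/13⌋ + ⌊189/77⌋ + ⌊189/91⌋ + ⌊189/143⌋ − ⌊189/1001⌋ = 136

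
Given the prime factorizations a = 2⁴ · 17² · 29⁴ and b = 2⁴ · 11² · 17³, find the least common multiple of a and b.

6727351326608

max exponent per prime: 2⁴ · 11² · 17³ · 29⁴ = 6727351326608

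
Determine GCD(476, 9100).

28

476 = 2² · 7 · 17
9100 = 2² · 5² · 7 · 13
Common: 2² · 7 = 28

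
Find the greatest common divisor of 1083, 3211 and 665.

gcd(1083, 3211): 3211 = 2·1083 + 1045; 1083 = 1·1045 + 38; 1045 = 27·38 + 19; 38 = 2·19 + 0 → 19
gcd(19, 665): 665 = 35·19 + 0 → 19

19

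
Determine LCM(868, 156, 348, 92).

868 = 2² · 7 · 31; 156 = 2² · 3 · 13; 348 = 2² · 3 · 29; 92 = 2² · 23
lcm takes max exponent of each prime: 2² · 3 · 7 · 13 · 23 · 29 · 31 = 22579284

22579284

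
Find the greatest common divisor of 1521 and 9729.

9

1521 = 3² · 13²
9729 = 3² · 23 · 47
Common: 3² = 9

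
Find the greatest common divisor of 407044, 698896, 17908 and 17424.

gcd(407044, 698896): 698896 = 1·407044 + 291852; 407044 = 1·291852 + 115192; 291852 = 2·115192 + 61468; 115192 = 1·61468 + 53724; 61468 = 1·53724 + 7744; 53724 = 6·7744 + 7260; 7744 = 1·7260 + 484; 7260 = 15·484 + 0 → 484
gcd(484, 17908): 17908 = 37·484 + 0 → 484
gcd(484, 17424): 17424 = 36·484 + 0 → 484

484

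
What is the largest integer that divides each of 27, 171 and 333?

9

gcd(27, 171): 171 = 6·27 + 9; 27 = 3·9 + 0 → 9
gcd(9, 333): 333 = 37·9 + 0 → 9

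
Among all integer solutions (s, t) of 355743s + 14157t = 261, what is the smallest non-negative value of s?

Reduce mod 14157: 355743s ≡ 261 (mod 14157). With g = gcd(355743, 14157) = 9 dividing 261, divide through: 39527s ≡ 29 (mod 1573).
Since gcd(39527, 1573) = 1, s ≡ 29·(39527)⁻¹ ≡ 1176 (mod 1573). Smallest non-negative: 1176.

1176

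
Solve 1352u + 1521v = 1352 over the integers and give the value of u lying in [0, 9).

1

gcd(1352, 1521) = 169 (Euclid: 1521 = 1·1352 + 169; 1352 = 8·169 + 0), and 169 | 1352.
Extended Euclid: 1352·(-1) + 1521·(1) = 169. Scale by 8: u₀ = -8.
General solution u = u₀ + 9t; reducing mod 9 gives u = 1 (and v = 0).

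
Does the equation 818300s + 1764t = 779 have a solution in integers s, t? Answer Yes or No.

By Bézout, 818300s + 1764t = 779 has integer solutions iff gcd(818300, 1764) | 779.
Euclid: 818300 = 463·1764 + 1568; 1764 = 1·1568 + 196; 1568 = 8·196 + 0. gcd = 196; 779 mod 196 = 191. No.

No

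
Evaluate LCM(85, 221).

1105

85 = 5 · 17; 221 = 13 · 17
max exponents: 5 · 13 · 17 = 1105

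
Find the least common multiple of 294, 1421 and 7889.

1372686

294 = 2 · 3 · 7²; 1421 = 7² · 29; 7889 = 7³ · 23
lcm takes max exponent of each prime: 2 · 3 · 7³ · 23 · 29 = 1372686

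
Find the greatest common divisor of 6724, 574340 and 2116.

4

gcd(6724, 574340): 574340 = 85·6724 + 2800; 6724 = 2·2800 + 1124; 2800 = 2·1124 + 552; 1124 = 2·552 + 20; 552 = 27·20 + 12; 20 = 1·12 + 8; 12 = 1·8 + 4; 8 = 2·4 + 0 → 4
gcd(4, 2116): 2116 = 529·4 + 0 → 4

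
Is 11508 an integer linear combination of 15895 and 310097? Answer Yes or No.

No

gcd(15895, 310097): 310097 = 19·15895 + 8092; 15895 = 1·8092 + 7803; 8092 = 1·7803 + 289; 7803 = 27·289 + 0 → 289
289 does not divide 11508, so a solution does not exist.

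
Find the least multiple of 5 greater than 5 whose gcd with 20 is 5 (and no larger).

15

20 = 5·4. Any x with gcd(x, 20) = 5 is a multiple of 5, say 5s, with s coprime to 4.
Need s > 5/5, so s ≥ 2. First s ≥ 2 with gcd(s, 4) = 1 is s = 3. Thus x = 5·3 = 15.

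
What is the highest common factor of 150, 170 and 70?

gcd(150, 170): 170 = 1·150 + 20; 150 = 7·20 + 10; 20 = 2·10 + 0 → 10
gcd(10, 70): 70 = 7·10 + 0 → 10

10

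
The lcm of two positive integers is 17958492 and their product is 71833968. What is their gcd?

gcd·lcm = product, so gcd = 71833968/17958492 = 4.

4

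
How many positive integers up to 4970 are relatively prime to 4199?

Prime factors of 4199: 13, 17, 19. Count integers ≤ 4970 divisible by none of them.
By inclusion–exclusion: 4970 − ⌊4970/13⌋ − ⌊4970/17⌋ − ⌊4970/19⌋ + ⌊4970/221⌋ + ⌊4970/247⌋ + ⌊4970/323⌋ − ⌊4970/4199⌋ = 4091.

4091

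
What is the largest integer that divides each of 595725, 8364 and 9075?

3

gcd(595725, 8364): 595725 = 71·8364 + 1881; 8364 = 4·1881 + 840; 1881 = 2·840 + 201; 840 = 4·201 + 36; 201 = 5·36 + 21; 36 = 1·21 + 15; 21 = 1·15 + 6; 15 = 2·6 + 3; 6 = 2·3 + 0 → 3
gcd(3, 9075): 9075 = 3025·3 + 0 → 3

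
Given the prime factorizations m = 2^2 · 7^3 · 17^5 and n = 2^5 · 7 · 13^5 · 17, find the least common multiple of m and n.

5786360224948576

max exponent per prime: 2^5 · 7^3 · 13^5 · 17^5 = 5786360224948576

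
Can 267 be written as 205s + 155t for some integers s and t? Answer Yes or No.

No

By Bézout, 205s + 155t = 267 has integer solutions iff gcd(205, 155) | 267.
Euclid: 205 = 1·155 + 50; 155 = 3·50 + 5; 50 = 10·5 + 0. gcd = 5; 267 mod 5 = 2. No.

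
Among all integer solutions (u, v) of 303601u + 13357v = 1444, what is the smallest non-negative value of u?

Euclid: 303601 = 22·13357 + 9747; 13357 = 1·9747 + 3610; 9747 = 2·3610 + 2527; 3610 = 1·2527 + 1083; 2527 = 2·1083 + 361; 1083 = 3·361 + 0 → gcd = 361; 1444 = 361·4.
Back-substitution yields 303601·(11) + 13357·(-250) = 361, so one solution is u = 11·4 = 44, v = -250·4 = -1000.
Solutions in u differ by 13357/361 = 37; the one in [0, 37) is 44 mod 37 = 7.

7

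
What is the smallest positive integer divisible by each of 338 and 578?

gcd first: 578 = 1·338 + 240; 338 = 1·240 + 98; 240 = 2·98 + 44; 98 = 2·44 + 10; 44 = 4·10 + 4; 10 = 2·4 + 2; 4 = 2·2 + 0 → gcd = 2
lcm = 338·578/gcd = 195364/2 = 97682

97682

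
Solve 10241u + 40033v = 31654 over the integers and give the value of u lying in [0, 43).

gcd(10241, 40033) = 931 (Euclid: 40033 = 3·10241 + 9310; 10241 = 1·9310 + 931; 9310 = 10·931 + 0), and 931 | 31654.
Extended Euclid: 10241·(4) + 40033·(-1) = 931. Scale by 34: u₀ = 136.
General solution u = u₀ + 43t; reducing mod 43 gives u = 7 (and v = -1).

7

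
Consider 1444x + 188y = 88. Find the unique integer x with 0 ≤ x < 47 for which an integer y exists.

Reduce mod 188: 1444x ≡ 88 (mod 188). With g = gcd(1444, 188) = 4 dividing 88, divide through: 361x ≡ 22 (mod 47).
Since gcd(361, 47) = 1, x ≡ 22·(361)⁻¹ ≡ 33 (mod 47). Smallest non-negative: 33.

33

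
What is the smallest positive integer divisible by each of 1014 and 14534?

gcd first: 14534 = 14·1014 + 338; 1014 = 3·338 + 0 → gcd = 338
lcm = 1014·14534/gcd = 14737476/338 = 43602

43602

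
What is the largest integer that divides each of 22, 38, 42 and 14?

2

gcd(22, 38): 38 = 1·22 + 16; 22 = 1·16 + 6; 16 = 2·6 + 4; 6 = 1·4 + 2; 4 = 2·2 + 0 → 2
gcd(2, 42): 42 = 21·2 + 0 → 2
gcd(2, 14): 14 = 7·2 + 0 → 2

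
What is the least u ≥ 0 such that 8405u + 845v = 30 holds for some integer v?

Reduce mod 845: 8405u ≡ 30 (mod 845). With g = gcd(8405, 845) = 5 dividing 30, divide through: 1681u ≡ 6 (mod 169).
Since gcd(1681, 169) = 1, u ≡ 6·(1681)⁻¹ ≡ 112 (mod 169). Smallest non-negative: 112.

112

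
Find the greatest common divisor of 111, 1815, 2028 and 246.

gcd(111, 1815): 1815 = 16·111 + 39; 111 = 2·39 + 33; 39 = 1·33 + 6; 33 = 5·6 + 3; 6 = 2·3 + 0 → 3
gcd(3, 2028): 2028 = 676·3 + 0 → 3
gcd(3, 246): 246 = 82·3 + 0 → 3

3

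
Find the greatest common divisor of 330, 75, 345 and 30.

15

gcd(330, 75): 330 = 4·75 + 30; 75 = 2·30 + 15; 30 = 2·15 + 0 → 15
gcd(15, 345): 345 = 23·15 + 0 → 15
gcd(15, 30): 30 = 2·15 + 0 → 15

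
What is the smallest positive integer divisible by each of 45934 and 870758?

2856956998

gcd first: 870758 = 18·45934 + 43946; 45934 = 1·43946 + 1988; 43946 = 22·1988 + 210; 1988 = 9·210 + 98; 210 = 2·98 + 14; 98 = 7·14 + 0 → gcd = 14
lcm = 45934·870758/gcd = 39997397972/14 = 2856956998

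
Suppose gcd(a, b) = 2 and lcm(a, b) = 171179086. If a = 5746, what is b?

59582

a·b = gcd·lcm = 2·171179086 = 342358172, so b = 342358172/5746 = 59582.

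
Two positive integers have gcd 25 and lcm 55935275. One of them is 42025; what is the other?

Using ab = gcd(a,b)·lcm(a,b) = 25·55935275 = 1398381875, we get b = 1398381875/42025 = 33275.

33275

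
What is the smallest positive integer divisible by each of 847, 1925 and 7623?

190575

847 = 7 · 11²; 1925 = 5² · 7 · 11; 7623 = 3² · 7 · 11²
lcm takes max exponent of each prime: 3² · 5² · 7 · 11² = 190575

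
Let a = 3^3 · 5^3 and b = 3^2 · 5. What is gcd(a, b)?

45

min exponent per shared prime: 3^2 · 5 = 45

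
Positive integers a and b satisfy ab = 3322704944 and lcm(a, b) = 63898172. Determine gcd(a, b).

From gcd × lcm = ab: gcd = 3322704944 / 63898172 = 52.

52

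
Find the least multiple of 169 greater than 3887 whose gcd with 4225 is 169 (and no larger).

4056

Multiples of 169 above 3887: 169·24, 169·25, … . Need the cofactor coprime to 4225/169 = 25.
Checking s = 24, 25, … the first with gcd(s, 25) = 1 is s = 24, giving 4056.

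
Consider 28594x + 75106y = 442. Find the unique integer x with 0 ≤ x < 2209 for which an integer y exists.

Euclid: 75106 = 2·28594 + 17918; 28594 = 1·17918 + 10676; 17918 = 1·10676 + 7242; 10676 = 1·7242 + 3434; 7242 = 2·3434 + 374; 3434 = 9·374 + 68; 374 = 5·68 + 34; 68 = 2·34 + 0 → gcd = 34; 442 = 34·13.
Back-substitution yields 28594·(-1006) + 75106·(383) = 34, so one solution is x = -1006·13 = -13078, y = 383·13 = 4979.
Solutions in x differ by 75106/34 = 2209; the one in [0, 2209) is -13078 mod 2209 = 176.

176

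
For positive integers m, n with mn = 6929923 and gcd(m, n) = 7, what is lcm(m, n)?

989989

gcd·lcm = product, so lcm = 6929923/7 = 989989.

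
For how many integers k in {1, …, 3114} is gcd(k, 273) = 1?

1643

Prime factors of 273: 3, 7, 13. Count integers ≤ 3114 divisible by none of them.
By inclusion–exclusion: 3114 − ⌊3114/3⌋ − ⌊3114/7⌋ − ⌊3114/13⌋ + ⌊3114/21⌋ + ⌊3114/39⌋ + ⌊3114/91⌋ − ⌊3114/273⌋ = 1643.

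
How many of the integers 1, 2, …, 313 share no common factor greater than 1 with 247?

Prime factors of 247: 13, 19. Count integers ≤ 313 divisible by none of them.
By inclusion–exclusion: 313 − ⌊313/13⌋ − ⌊313/19⌋ + ⌊313/247⌋ = 274.

274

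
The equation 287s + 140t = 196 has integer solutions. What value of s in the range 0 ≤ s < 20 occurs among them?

8

Reduce mod 140: 287s ≡ 196 (mod 140). With g = gcd(287, 140) = 7 dividing 196, divide through: 41s ≡ 28 (mod 20).
Since gcd(41, 20) = 1, s ≡ 28·(41)⁻¹ ≡ 8 (mod 20). Smallest non-negative: 8.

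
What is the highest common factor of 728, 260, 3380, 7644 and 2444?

gcd(728, 260): 728 = 2·260 + 208; 260 = 1·208 + 52; 208 = 4·52 + 0 → 52
gcd(52, 3380): 3380 = 65·52 + 0 → 52
gcd(52, 7644): 7644 = 147·52 + 0 → 52
gcd(52, 2444): 2444 = 47·52 + 0 → 52

52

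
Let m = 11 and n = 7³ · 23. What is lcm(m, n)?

86779

max exponent per prime: 7³ · 11 · 23 = 86779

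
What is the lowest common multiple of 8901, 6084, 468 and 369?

246700116

8901 = 3² · 23 · 43; 6084 = 2² · 3² · 13²; 468 = 2² · 3² · 13; 369 = 3² · 41
lcm takes max exponent of each prime: 2² · 3² · 13² · 23 · 41 · 43 = 246700116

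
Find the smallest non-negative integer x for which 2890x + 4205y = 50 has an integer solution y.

227

gcd(2890, 4205) = 5 (Euclid: 4205 = 1·2890 + 1315; 2890 = 2·1315 + 260; 1315 = 5·260 + 15; 260 = 17·15 + 5; 15 = 3·5 + 0), and 5 | 50.
Extended Euclid: 2890·(275) + 4205·(-189) = 5. Scale by 10: x₀ = 2750.
General solution x = x₀ + 841t; reducing mod 841 gives x = 227 (and y = -156).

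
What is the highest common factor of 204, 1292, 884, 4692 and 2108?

204 = 2² · 3 · 17; 1292 = 2² · 17 · 19; 884 = 2² · 13 · 17; 4692 = 2² · 3 · 17 · 23; 2108 = 2² · 17 · 31
gcd takes min exponent of each prime: 2² · 17 = 68

68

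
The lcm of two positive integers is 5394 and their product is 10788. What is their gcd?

From gcd × lcm = uv: gcd = 10788 / 5394 = 2.

2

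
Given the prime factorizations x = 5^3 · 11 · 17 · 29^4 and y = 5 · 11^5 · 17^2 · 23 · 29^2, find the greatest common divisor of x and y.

min exponent per shared prime: 5 · 11 · 17 · 29^2 = 786335

786335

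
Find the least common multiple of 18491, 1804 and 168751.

1134681724

18491 = 11 · 41²; 1804 = 2² · 11 · 41; 168751 = 11 · 23² · 29
lcm takes max exponent of each prime: 2² · 11 · 23² · 29 · 41² = 1134681724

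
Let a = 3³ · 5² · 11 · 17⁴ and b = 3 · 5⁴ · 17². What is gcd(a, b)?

min exponent per shared prime: 3 · 5² · 17² = 21675

21675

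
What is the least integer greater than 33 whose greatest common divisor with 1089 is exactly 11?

44

Multiples of 11 above 33: 11·4, 11·5, … . Need the cofactor coprime to 1089/11 = 99.
Checking s = 4, 5, … the first with gcd(s, 99) = 1 is s = 4, giving 44.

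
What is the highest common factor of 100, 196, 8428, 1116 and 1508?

gcd(100, 196): 196 = 1·100 + 96; 100 = 1·96 + 4; 96 = 24·4 + 0 → 4
gcd(4, 8428): 8428 = 2107·4 + 0 → 4
gcd(4, 1116): 1116 = 279·4 + 0 → 4
gcd(4, 1508): 1508 = 377·4 + 0 → 4

4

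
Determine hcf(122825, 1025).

Euclid: 122825 = 119·1025 + 850; 1025 = 1·850 + 175; 850 = 4·175 + 150; 175 = 1·150 + 25; 150 = 6·25 + 0. Last nonzero remainder: 25.

25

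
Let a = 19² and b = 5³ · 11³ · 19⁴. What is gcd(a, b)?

361

min exponent per shared prime: 19² = 361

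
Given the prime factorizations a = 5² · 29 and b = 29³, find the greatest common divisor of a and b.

29

min exponent per shared prime: 29 = 29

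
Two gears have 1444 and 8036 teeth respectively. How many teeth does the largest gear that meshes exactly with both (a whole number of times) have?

1444 = 2² · 19²
8036 = 2² · 7² · 41
Common: 2² = 4

4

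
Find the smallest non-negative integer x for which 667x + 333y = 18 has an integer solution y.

Reduce mod 333: 667x ≡ 18 (mod 333). With g = gcd(667, 333) = 1 dividing 18, divide through: 667x ≡ 18 (mod 333).
Since gcd(667, 333) = 1, x ≡ 18·(667)⁻¹ ≡ 18 (mod 333). Smallest non-negative: 18.

18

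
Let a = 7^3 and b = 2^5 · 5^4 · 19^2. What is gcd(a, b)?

min exponent per shared prime: (none) = 1

1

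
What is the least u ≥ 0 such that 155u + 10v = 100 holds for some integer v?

Euclid: 155 = 15·10 + 5; 10 = 2·5 + 0 → gcd = 5; 100 = 5·20.
Back-substitution yields 155·(1) + 10·(-15) = 5, so one solution is u = 1·20 = 20, v = -15·20 = -300.
Solutions in u differ by 10/5 = 2; the one in [0, 2) is 20 mod 2 = 0.

0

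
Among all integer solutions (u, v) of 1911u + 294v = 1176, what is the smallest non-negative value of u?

0

Reduce mod 294: 1911u ≡ 1176 (mod 294). With g = gcd(1911, 294) = 147 dividing 1176, divide through: 13u ≡ 8 (mod 2).
Since gcd(13, 2) = 1, u ≡ 8·(13)⁻¹ ≡ 0 (mod 2). Smallest non-negative: 0.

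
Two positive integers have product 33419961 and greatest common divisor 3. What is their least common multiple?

11139987

gcd·lcm = product, so lcm = 33419961/3 = 11139987.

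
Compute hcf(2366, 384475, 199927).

2366 = 2 · 7 · 13²; 384475 = 5² · 7 · 13³; 199927 = 7 · 13⁴
gcd takes min exponent of each prime: 7 · 13² = 1183

1183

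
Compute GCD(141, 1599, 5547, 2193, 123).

3

gcd(141, 1599): 1599 = 11·141 + 48; 141 = 2·48 + 45; 48 = 1·45 + 3; 45 = 15·3 + 0 → 3
gcd(3, 5547): 5547 = 1849·3 + 0 → 3
gcd(3, 2193): 2193 = 731·3 + 0 → 3
gcd(3, 123): 123 = 41·3 + 0 → 3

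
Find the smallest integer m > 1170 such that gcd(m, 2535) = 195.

2535 = 195·13. Any m with gcd(m, 2535) = 195 is a multiple of 195, say 195s, with s coprime to 13.
Need s > 1170/195, so s ≥ 7. First s ≥ 7 with gcd(s, 13) = 1 is s = 7. Thus m = 195·7 = 1365.

1365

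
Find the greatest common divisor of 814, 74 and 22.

2

gcd(814, 74): 814 = 11·74 + 0 → 74
gcd(74, 22): 74 = 3·22 + 8; 22 = 2·8 + 6; 8 = 1·6 + 2; 6 = 3·2 + 0 → 2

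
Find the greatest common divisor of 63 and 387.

63 = 3² · 7
387 = 3² · 43
Common: 3² = 9

9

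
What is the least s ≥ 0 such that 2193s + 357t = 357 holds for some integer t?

gcd(2193, 357) = 51 (Euclid: 2193 = 6·357 + 51; 357 = 7·51 + 0), and 51 | 357.
Extended Euclid: 2193·(1) + 357·(-6) = 51. Scale by 7: s₀ = 7.
General solution s = s₀ + 7k; reducing mod 7 gives s = 0 (and t = 1).

0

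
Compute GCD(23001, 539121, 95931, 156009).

51

23001 = 3 · 11 · 17 · 41; 539121 = 3 · 11 · 17 · 31²; 95931 = 3³ · 11 · 17 · 19; 156009 = 3 · 7 · 17 · 19 · 23
gcd takes min exponent of each prime: 3 · 17 = 51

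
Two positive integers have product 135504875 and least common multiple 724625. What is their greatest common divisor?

gcd·lcm = product, so gcd = 135504875/724625 = 187.

187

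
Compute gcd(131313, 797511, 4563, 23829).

131313 = 3 · 7 · 13² · 37; 797511 = 3 · 11² · 13³; 4563 = 3³ · 13²; 23829 = 3 · 13² · 47
gcd takes min exponent of each prime: 3 · 13² = 507

507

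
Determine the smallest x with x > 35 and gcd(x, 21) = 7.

21 = 7·3. Any x with gcd(x, 21) = 7 is a multiple of 7, say 7s, with s coprime to 3.
Need s > 35/7, so s ≥ 6. First s ≥ 6 with gcd(s, 3) = 1 is s = 7. Thus x = 7·7 = 49.

49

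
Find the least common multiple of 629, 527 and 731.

838457

lcm(629, 527) = 629·527/gcd = 331483/17 = 19499
lcm(19499, 731) = 19499·731/gcd = 14253769/17 = 838457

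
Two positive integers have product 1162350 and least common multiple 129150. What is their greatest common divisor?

9

From gcd × lcm = mn: gcd = 1162350 / 129150 = 9.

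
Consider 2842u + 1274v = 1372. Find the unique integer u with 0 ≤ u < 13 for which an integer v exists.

9

Euclid: 2842 = 2·1274 + 294; 1274 = 4·294 + 98; 294 = 3·98 + 0 → gcd = 98; 1372 = 98·14.
Back-substitution yields 2842·(-4) + 1274·(9) = 98, so one solution is u = -4·14 = -56, v = 9·14 = 126.
Solutions in u differ by 1274/98 = 13; the one in [0, 13) is -56 mod 13 = 9.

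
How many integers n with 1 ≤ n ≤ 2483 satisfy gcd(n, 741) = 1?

741 = 3·13·19. Inclusion–exclusion on these primes:
2483 − ⌊2483/3⌋ − ⌊2483/13⌋ − ⌊2483/19⌋ + ⌊2483/39⌋ + ⌊2483/57⌋ + ⌊2483/247⌋ − ⌊2483/741⌋ = 1448

1448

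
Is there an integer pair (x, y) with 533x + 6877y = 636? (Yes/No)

No

gcd(533, 6877): 6877 = 12·533 + 481; 533 = 1·481 + 52; 481 = 9·52 + 13; 52 = 4·13 + 0 → 13
13 does not divide 636, so a solution does not exist.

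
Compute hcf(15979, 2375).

Euclid: 15979 = 6·2375 + 1729; 2375 = 1·1729 + 646; 1729 = 2·646 + 437; 646 = 1·437 + 209; 437 = 2·209 + 19; 209 = 11·19 + 0. Last nonzero remainder: 19.

19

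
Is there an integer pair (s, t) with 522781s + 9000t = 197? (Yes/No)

Yes

By Bézout, 522781s + 9000t = 197 has integer solutions iff gcd(522781, 9000) | 197.
Euclid: 522781 = 58·9000 + 781; 9000 = 11·781 + 409; 781 = 1·409 + 372; 409 = 1·372 + 37; 372 = 10·37 + 2; 37 = 18·2 + 1; 2 = 2·1 + 0. gcd = 1; 197 mod 1 = 0. Yes.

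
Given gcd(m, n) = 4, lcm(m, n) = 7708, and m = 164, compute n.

188

Using mn = gcd(m,n)·lcm(m,n) = 4·7708 = 30832, we get n = 30832/164 = 188.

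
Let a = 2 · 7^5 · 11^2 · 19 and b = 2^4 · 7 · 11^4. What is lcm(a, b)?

max exponent per prime: 2^4 · 7^5 · 11^4 · 19 = 74805671248

74805671248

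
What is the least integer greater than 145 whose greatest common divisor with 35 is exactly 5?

gcd(k, 35) = 5 forces 5 | k; write k = 5s. Then gcd(5s, 5·7) = 5·gcd(s, 7), so need gcd(s, 7) = 1.
5s > 145 gives s ≥ 30. The least s ≥ 30 coprime to 7 is 30, so k = 5·30 = 150.

150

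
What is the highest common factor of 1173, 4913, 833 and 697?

gcd(1173, 4913): 4913 = 4·1173 + 221; 1173 = 5·221 + 68; 221 = 3·68 + 17; 68 = 4·17 + 0 → 17
gcd(17, 833): 833 = 49·17 + 0 → 17
gcd(17, 697): 697 = 41·17 + 0 → 17

17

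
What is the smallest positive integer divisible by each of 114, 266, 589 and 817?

lcm(114, 266) = 114·266/gcd = 30324/38 = 798
lcm(798, 589) = 798·589/gcd = 470022/19 = 24738
lcm(24738, 817) = 24738·817/gcd = 20210946/19 = 1063734

1063734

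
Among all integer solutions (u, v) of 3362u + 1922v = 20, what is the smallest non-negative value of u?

307

Euclid: 3362 = 1·1922 + 1440; 1922 = 1·1440 + 482; 1440 = 2·482 + 476; 482 = 1·476 + 6; 476 = 79·6 + 2; 6 = 3·2 + 0 → gcd = 2; 20 = 2·10.
Back-substitution yields 3362·(319) + 1922·(-558) = 2, so one solution is u = 319·10 = 3190, v = -558·10 = -5580.
Solutions in u differ by 1922/2 = 961; the one in [0, 961) is 3190 mod 961 = 307.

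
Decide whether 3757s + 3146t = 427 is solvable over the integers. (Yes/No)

By Bézout, 3757s + 3146t = 427 has integer solutions iff gcd(3757, 3146) | 427.
Euclid: 3757 = 1·3146 + 611; 3146 = 5·611 + 91; 611 = 6·91 + 65; 91 = 1·65 + 26; 65 = 2·26 + 13; 26 = 2·13 + 0. gcd = 13; 427 mod 13 = 11. No.

No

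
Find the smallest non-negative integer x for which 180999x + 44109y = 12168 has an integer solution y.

22

gcd(180999, 44109) = 1521 (Euclid: 180999 = 4·44109 + 4563; 44109 = 9·4563 + 3042; 4563 = 1·3042 + 1521; 3042 = 2·1521 + 0), and 1521 | 12168.
Extended Euclid: 180999·(10) + 44109·(-41) = 1521. Scale by 8: x₀ = 80.
General solution x = x₀ + 29t; reducing mod 29 gives x = 22 (and y = -90).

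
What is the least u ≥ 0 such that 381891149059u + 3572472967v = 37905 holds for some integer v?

Reduce mod 3572472967: 381891149059u ≡ 37905 (mod 3572472967). With g = gcd(381891149059, 3572472967) = 2527 dividing 37905, divide through: 151124317u ≡ 15 (mod 1413721).
Since gcd(151124317, 1413721) = 1, u ≡ 15·(151124317)⁻¹ ≡ 765442 (mod 1413721). Smallest non-negative: 765442.

765442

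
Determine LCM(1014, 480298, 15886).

1014 = 2 · 3 · 13²; 480298 = 2 · 7² · 13² · 29; 15886 = 2 · 13² · 47
lcm takes max exponent of each prime: 2 · 3 · 7² · 13² · 29 · 47 = 67722018

67722018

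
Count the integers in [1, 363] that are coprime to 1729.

272

1729 = 7·13·19. Inclusion–exclusion on these primes:
363 − ⌊363/7⌋ − ⌊363/13⌋ − ⌊363/19⌋ + ⌊363/91⌋ + ⌊363/133⌋ + ⌊363/247⌋ − ⌊363/1729⌋ = 272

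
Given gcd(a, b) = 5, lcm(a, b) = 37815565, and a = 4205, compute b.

44965

a·b = gcd·lcm = 5·37815565 = 189077825, so b = 189077825/4205 = 44965.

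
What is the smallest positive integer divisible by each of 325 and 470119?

11752975

325 = 5² · 13; 470119 = 13 · 29² · 43
max exponents: 5² · 13 · 29² · 43 = 11752975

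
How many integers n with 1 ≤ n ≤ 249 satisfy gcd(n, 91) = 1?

Prime factors of 91: 7, 13. Count integers ≤ 249 divisible by none of them.
By inclusion–exclusion: 249 − ⌊249/7⌋ − ⌊249/13⌋ + ⌊249/91⌋ = 197.

197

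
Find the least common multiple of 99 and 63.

99 = 3² · 11; 63 = 3² · 7
max exponents: 3² · 7 · 11 = 693

693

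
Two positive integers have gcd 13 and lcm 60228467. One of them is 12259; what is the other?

Using uv = gcd(u,v)·lcm(u,v) = 13·60228467 = 782970071, we get v = 782970071/12259 = 63869.

63869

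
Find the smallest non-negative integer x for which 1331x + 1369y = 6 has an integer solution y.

216

gcd(1331, 1369) = 1 (Euclid: 1369 = 1·1331 + 38; 1331 = 35·38 + 1; 38 = 38·1 + 0), and 1 | 6.
Extended Euclid: 1331·(36) + 1369·(-35) = 1. Scale by 6: x₀ = 216.
General solution x = x₀ + 1369t; reducing mod 1369 gives x = 216 (and y = -210).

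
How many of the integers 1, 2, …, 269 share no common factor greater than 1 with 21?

154

Prime factors of 21: 3, 7. Count integers ≤ 269 divisible by none of them.
By inclusion–exclusion: 269 − ⌊269/3⌋ − ⌊269/7⌋ + ⌊269/21⌋ = 154.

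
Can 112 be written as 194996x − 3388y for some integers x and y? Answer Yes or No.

Yes

gcd(194996, 3388): 194996 = 57·3388 + 1880; 3388 = 1·1880 + 1508; 1880 = 1·1508 + 372; 1508 = 4·372 + 20; 372 = 18·20 + 12; 20 = 1·12 + 8; 12 = 1·8 + 4; 8 = 2·4 + 0 → 4
4 divides 112, so a solution exists.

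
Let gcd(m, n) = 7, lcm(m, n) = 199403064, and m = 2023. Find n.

689976

m·n = gcd·lcm = 7·199403064 = 1395821448, so n = 1395821448/2023 = 689976.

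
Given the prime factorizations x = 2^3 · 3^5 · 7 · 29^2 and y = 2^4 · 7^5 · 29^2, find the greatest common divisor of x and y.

47096

min exponent per shared prime: 2^3 · 7 · 29^2 = 47096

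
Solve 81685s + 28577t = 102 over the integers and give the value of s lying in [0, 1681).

Reduce mod 28577: 81685s ≡ 102 (mod 28577). With g = gcd(81685, 28577) = 17 dividing 102, divide through: 4805s ≡ 6 (mod 1681).
Since gcd(4805, 1681) = 1, s ≡ 6·(4805)⁻¹ ≡ 339 (mod 1681). Smallest non-negative: 339.

339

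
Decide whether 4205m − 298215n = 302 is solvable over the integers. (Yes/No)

No

By Bézout, 4205m − 298215n = 302 has integer solutions iff gcd(4205, 298215) | 302.
Euclid: 298215 = 70·4205 + 3865; 4205 = 1·3865 + 340; 3865 = 11·340 + 125; 340 = 2·125 + 90; 125 = 1·90 + 35; 90 = 2·35 + 20; 35 = 1·20 + 15; 20 = 1·15 + 5; 15 = 3·5 + 0. gcd = 5; 302 mod 5 = 2. No.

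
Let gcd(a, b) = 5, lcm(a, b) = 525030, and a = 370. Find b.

Using ab = gcd(a,b)·lcm(a,b) = 5·525030 = 2625150, we get b = 2625150/370 = 7095.

7095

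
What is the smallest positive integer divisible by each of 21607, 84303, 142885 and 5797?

241621249815

21607 = 17 · 31 · 41; 84303 = 3² · 17 · 19 · 29; 142885 = 5 · 17 · 41²; 5797 = 11 · 17 · 31
lcm takes max exponent of each prime: 3² · 5 · 11 · 17 · 19 · 29 · 31 · 41² = 241621249815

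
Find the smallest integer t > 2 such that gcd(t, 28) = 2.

gcd(t, 28) = 2 forces 2 | t; write t = 2s. Then gcd(2s, 2·14) = 2·gcd(s, 14), so need gcd(s, 14) = 1.
2s > 2 gives s ≥ 2. The least s ≥ 2 coprime to 14 is 3, so t = 2·3 = 6.

6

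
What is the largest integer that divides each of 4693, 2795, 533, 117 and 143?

13

4693 = 13 · 19²; 2795 = 5 · 13 · 43; 533 = 13 · 41; 117 = 3² · 13; 143 = 11 · 13
gcd takes min exponent of each prime: 13 = 13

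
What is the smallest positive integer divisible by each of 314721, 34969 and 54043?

314721 = 3² · 11² · 17²; 34969 = 11² · 17²; 54043 = 11 · 17³
lcm takes max exponent of each prime: 3² · 11² · 17³ = 5350257

5350257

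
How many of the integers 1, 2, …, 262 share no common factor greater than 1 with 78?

80

78 = 2·3·13. Inclusion–exclusion on these primes:
262 − ⌊262/2⌋ − ⌊262/3⌋ − ⌊262/13⌋ + ⌊262/6⌋ + ⌊262/26⌋ + ⌊262/39⌋ − ⌊262/78⌋ = 80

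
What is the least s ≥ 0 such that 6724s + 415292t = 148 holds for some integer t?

Reduce mod 415292: 6724s ≡ 148 (mod 415292). With g = gcd(6724, 415292) = 4 dividing 148, divide through: 1681s ≡ 37 (mod 103823).
Since gcd(1681, 103823) = 1, s ≡ 37·(1681)⁻¹ ≡ 34093 (mod 103823). Smallest non-negative: 34093.

34093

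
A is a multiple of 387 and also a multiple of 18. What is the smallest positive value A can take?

774

387 = 3² · 43; 18 = 2 · 3²
max exponents: 2 · 3² · 43 = 774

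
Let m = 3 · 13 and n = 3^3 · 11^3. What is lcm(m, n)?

max exponent per prime: 3^3 · 11^3 · 13 = 467181

467181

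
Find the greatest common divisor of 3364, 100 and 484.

4

3364 = 2² · 29²; 100 = 2² · 5²; 484 = 2² · 11²
gcd takes min exponent of each prime: 2² = 4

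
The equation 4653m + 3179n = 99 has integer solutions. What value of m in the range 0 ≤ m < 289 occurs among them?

gcd(4653, 3179) = 11 (Euclid: 4653 = 1·3179 + 1474; 3179 = 2·1474 + 231; 1474 = 6·231 + 88; 231 = 2·88 + 55; 88 = 1·55 + 33; 55 = 1·33 + 22; 33 = 1·22 + 11; 22 = 2·11 + 0), and 11 | 99.
Extended Euclid: 4653·(110) + 3179·(-161) = 11. Scale by 9: m₀ = 990.
General solution m = m₀ + 289t; reducing mod 289 gives m = 123 (and n = -180).

123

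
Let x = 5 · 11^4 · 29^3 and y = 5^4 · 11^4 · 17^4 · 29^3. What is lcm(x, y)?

max exponent per prime: 5^4 · 11^4 · 17^4 · 29^3 = 18639765192393125

18639765192393125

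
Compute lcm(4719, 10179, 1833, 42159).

4719 = 3 · 11² · 13; 10179 = 3³ · 13 · 29; 1833 = 3 · 13 · 47; 42159 = 3 · 13 · 23 · 47
lcm takes max exponent of each prime: 3³ · 11² · 13 · 23 · 29 · 47 = 1331423379

1331423379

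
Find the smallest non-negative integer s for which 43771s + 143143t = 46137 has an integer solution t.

Euclid: 143143 = 3·43771 + 11830; 43771 = 3·11830 + 8281; 11830 = 1·8281 + 3549; 8281 = 2·3549 + 1183; 3549 = 3·1183 + 0 → gcd = 1183; 46137 = 1183·39.
Back-substitution yields 43771·(36) + 143143·(-11) = 1183, so one solution is s = 36·39 = 1404, t = -11·39 = -429.
Solutions in s differ by 143143/1183 = 121; the one in [0, 121) is 1404 mod 121 = 73.

73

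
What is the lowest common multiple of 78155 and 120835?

78155 = 5 · 7² · 11 · 29; 120835 = 5 · 11 · 13³
max exponents: 5 · 7² · 11 · 13³ · 29 = 171706535

171706535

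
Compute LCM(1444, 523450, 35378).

51298100

1444 = 2² · 19²; 523450 = 2 · 5² · 19² · 29; 35378 = 2 · 7² · 19²
lcm takes max exponent of each prime: 2² · 5² · 7² · 19² · 29 = 51298100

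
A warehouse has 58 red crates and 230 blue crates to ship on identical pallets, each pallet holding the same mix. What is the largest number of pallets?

2

58 = 2 · 29
230 = 2 · 5 · 23
Common: 2 = 2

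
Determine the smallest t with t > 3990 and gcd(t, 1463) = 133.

4123

gcd(t, 1463) = 133 forces 133 | t; write t = 133s. Then gcd(133s, 133·11) = 133·gcd(s, 11), so need gcd(s, 11) = 1.
133s > 3990 gives s ≥ 31. The least s ≥ 31 coprime to 11 is 31, so t = 133·31 = 4123.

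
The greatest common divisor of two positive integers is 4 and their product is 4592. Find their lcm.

1148

Since gcd(u,v)·lcm(u,v) = uv, lcm = 4592/4 = 1148.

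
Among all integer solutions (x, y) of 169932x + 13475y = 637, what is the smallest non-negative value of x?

41

Reduce mod 13475: 169932x ≡ 637 (mod 13475). With g = gcd(169932, 13475) = 49 dividing 637, divide through: 3468x ≡ 13 (mod 275).
Since gcd(3468, 275) = 1, x ≡ 13·(3468)⁻¹ ≡ 41 (mod 275). Smallest non-negative: 41.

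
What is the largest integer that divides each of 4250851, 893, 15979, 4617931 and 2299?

19

4250851 = 11² · 19 · 43²; 893 = 19 · 47; 15979 = 19 · 29²; 4617931 = 17² · 19 · 29²; 2299 = 11² · 19
gcd takes min exponent of each prime: 19 = 19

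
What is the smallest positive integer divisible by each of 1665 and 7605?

281385

1665 = 3² · 5 · 37; 7605 = 3² · 5 · 13²
max exponents: 3² · 5 · 13² · 37 = 281385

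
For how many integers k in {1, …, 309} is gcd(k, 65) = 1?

65 = 5·13. Inclusion–exclusion on these primes:
309 − ⌊309/5⌋ − ⌊309/13⌋ + ⌊309/65⌋ = 229

229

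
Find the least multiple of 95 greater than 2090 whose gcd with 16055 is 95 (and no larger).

gcd(k, 16055) = 95 forces 95 | k; write k = 95s. Then gcd(95s, 95·169) = 95·gcd(s, 169), so need gcd(s, 169) = 1.
95s > 2090 gives s ≥ 23. The least s ≥ 23 coprime to 169 is 23, so k = 95·23 = 2185.

2185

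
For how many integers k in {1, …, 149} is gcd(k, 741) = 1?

Prime factors of 741: 3, 13, 19. Count integers ≤ 149 divisible by none of them.
By inclusion–exclusion: 149 − ⌊149/3⌋ − ⌊149/13⌋ − ⌊149/19⌋ + ⌊149/39⌋ + ⌊149/57⌋ + ⌊149/247⌋ − ⌊149/741⌋ = 87.

87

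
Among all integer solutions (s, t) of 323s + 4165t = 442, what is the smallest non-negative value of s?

Euclid: 4165 = 12·323 + 289; 323 = 1·289 + 34; 289 = 8·34 + 17; 34 = 2·17 + 0 → gcd = 17; 442 = 17·26.
Back-substitution yields 323·(-116) + 4165·(9) = 17, so one solution is s = -116·26 = -3016, t = 9·26 = 234.
Solutions in s differ by 4165/17 = 245; the one in [0, 245) is -3016 mod 245 = 169.

169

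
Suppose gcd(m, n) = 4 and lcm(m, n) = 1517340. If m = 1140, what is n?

5324

m·n = gcd·lcm = 4·1517340 = 6069360, so n = 6069360/1140 = 5324.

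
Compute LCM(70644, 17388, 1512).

29246616

lcm(70644, 17388) = 70644·17388/gcd = 1228357872/84 = 14623308
lcm(14623308, 1512) = 14623308·1512/gcd = 22110441696/756 = 29246616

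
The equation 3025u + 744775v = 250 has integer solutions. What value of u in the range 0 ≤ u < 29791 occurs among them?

Euclid: 744775 = 246·3025 + 625; 3025 = 4·625 + 525; 625 = 1·525 + 100; 525 = 5·100 + 25; 100 = 4·25 + 0 → gcd = 25; 250 = 25·10.
Back-substitution yields 3025·(7140) + 744775·(-29) = 25, so one solution is u = 7140·10 = 71400, v = -29·10 = -290.
Solutions in u differ by 744775/25 = 29791; the one in [0, 29791) is 71400 mod 29791 = 11818.

11818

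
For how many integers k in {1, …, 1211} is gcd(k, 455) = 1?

766

455 = 5·7·13. Inclusion–exclusion on these primes:
1211 − ⌊1211/5⌋ − ⌊1211/7⌋ − ⌊1211/13⌋ + ⌊1211/35⌋ + ⌊1211/65⌋ + ⌊1211/91⌋ − ⌊1211/455⌋ = 766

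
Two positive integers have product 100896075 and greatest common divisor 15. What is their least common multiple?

6726405

Since gcd(m,n)·lcm(m,n) = mn, lcm = 100896075/15 = 6726405.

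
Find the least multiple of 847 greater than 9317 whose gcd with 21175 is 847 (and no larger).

Multiples of 847 above 9317: 847·12, 847·13, … . Need the cofactor coprime to 21175/847 = 25.
Checking s = 12, 13, … the first with gcd(s, 25) = 1 is s = 12, giving 10164.

10164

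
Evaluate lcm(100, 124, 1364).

34100

lcm(100, 124) = 100·124/gcd = 12400/4 = 3100
lcm(3100, 1364) = 3100·1364/gcd = 4228400/124 = 34100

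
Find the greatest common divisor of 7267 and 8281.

169

Euclid: 8281 = 1·7267 + 1014; 7267 = 7·1014 + 169; 1014 = 6·169 + 0. Last nonzero remainder: 169.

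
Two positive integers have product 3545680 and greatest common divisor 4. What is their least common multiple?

gcd·lcm = product, so lcm = 3545680/4 = 886420.

886420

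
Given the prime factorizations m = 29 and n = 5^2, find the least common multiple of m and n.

max exponent per prime: 5^2 · 29 = 725

725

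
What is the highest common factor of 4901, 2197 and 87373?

169

4901 = 13² · 29; 2197 = 13³; 87373 = 11 · 13² · 47
gcd takes min exponent of each prime: 13² = 169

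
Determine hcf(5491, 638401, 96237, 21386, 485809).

gcd(5491, 638401): 638401 = 116·5491 + 1445; 5491 = 3·1445 + 1156; 1445 = 1·1156 + 289; 1156 = 4·289 + 0 → 289
gcd(289, 96237): 96237 = 333·289 + 0 → 289
gcd(289, 21386): 21386 = 74·289 + 0 → 289
gcd(289, 485809): 485809 = 1681·289 + 0 → 289

289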